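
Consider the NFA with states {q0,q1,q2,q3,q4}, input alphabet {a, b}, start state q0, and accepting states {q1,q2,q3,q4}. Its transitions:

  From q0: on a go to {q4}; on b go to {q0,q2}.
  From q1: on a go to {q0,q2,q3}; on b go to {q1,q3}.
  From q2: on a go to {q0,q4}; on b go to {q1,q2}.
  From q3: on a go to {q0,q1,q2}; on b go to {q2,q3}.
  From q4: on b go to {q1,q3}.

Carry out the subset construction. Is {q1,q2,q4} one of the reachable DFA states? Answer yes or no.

no

Start state of the DFA: {q0}.
{q0} --a--> {q4}  [new]
{q0} --b--> {q0,q2}  [new]
{q4} --a--> ∅  [new]
{q4} --b--> {q1,q3}  [new]
{q0,q2} --a--> {q0,q4}  [new]
{q0,q2} --b--> {q0,q1,q2}  [new]
∅ --a--> ∅  [seen]
∅ --b--> ∅  [seen]
{q1,q3} --a--> {q0,q1,q2,q3}  [new]
{q1,q3} --b--> {q1,q2,q3}  [new]
{q0,q4} --a--> {q4}  [seen]
{q0,q4} --b--> {q0,q1,q2,q3}  [seen]
{q0,q1,q2} --a--> {q0,q2,q3,q4}  [new]
{q0,q1,q2} --b--> {q0,q1,q2,q3}  [seen]
{q0,q1,q2,q3} --a--> {q0,q1,q2,q3,q4}  [new]
{q0,q1,q2,q3} --b--> {q0,q1,q2,q3}  [seen]
{q1,q2,q3} --a--> {q0,q1,q2,q3,q4}  [seen]
{q1,q2,q3} --b--> {q1,q2,q3}  [seen]
{q0,q2,q3,q4} --a--> {q0,q1,q2,q4}  [new]
{q0,q2,q3,q4} --b--> {q0,q1,q2,q3}  [seen]
{q0,q1,q2,q3,q4} --a--> {q0,q1,q2,q3,q4}  [seen]
{q0,q1,q2,q3,q4} --b--> {q0,q1,q2,q3}  [seen]
{q0,q1,q2,q4} --a--> {q0,q2,q3,q4}  [seen]
{q0,q1,q2,q4} --b--> {q0,q1,q2,q3}  [seen]
Reachable DFA states: {q0}, {q4}, {q0,q2}, ∅, {q1,q3}, {q0,q4}, {q0,q1,q2}, {q0,q1,q2,q3}, {q1,q2,q3}, {q0,q2,q3,q4}, {q0,q1,q2,q3,q4}, {q0,q1,q2,q4}.
{q1,q2,q4} is not among them.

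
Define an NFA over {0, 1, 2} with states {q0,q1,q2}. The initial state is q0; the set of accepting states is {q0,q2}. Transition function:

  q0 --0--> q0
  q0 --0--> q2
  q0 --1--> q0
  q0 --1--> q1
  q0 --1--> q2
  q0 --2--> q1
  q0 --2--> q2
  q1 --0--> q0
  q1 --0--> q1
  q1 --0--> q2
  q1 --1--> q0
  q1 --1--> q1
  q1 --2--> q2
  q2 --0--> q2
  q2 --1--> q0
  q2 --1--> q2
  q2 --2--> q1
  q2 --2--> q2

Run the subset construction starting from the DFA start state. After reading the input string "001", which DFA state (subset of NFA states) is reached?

{q0,q1,q2}

Start: {q0}.
δ(q0,0) = {q0,q2}.
Union: {q0,q2}.
After 0: {q0,q2}.
δ(q0,0) = {q0,q2}; δ(q2,0) = {q2}.
Union: {q0,q2}.
After 0: {q0,q2}.
δ(q0,1) = {q0,q1,q2}; δ(q2,1) = {q0,q2}.
Union: {q0,q1,q2}.
After 1: {q0,q1,q2}.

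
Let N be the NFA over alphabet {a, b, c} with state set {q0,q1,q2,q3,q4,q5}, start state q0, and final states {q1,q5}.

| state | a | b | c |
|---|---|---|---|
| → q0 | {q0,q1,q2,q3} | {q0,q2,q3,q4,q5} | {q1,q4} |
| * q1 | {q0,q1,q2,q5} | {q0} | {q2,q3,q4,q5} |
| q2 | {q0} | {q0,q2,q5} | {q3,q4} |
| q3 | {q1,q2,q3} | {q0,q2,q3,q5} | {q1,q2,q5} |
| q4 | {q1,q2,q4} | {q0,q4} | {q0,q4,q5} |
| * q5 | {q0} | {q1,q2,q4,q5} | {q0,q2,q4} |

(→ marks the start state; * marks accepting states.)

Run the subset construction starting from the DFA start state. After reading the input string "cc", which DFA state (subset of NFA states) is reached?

Start: {q0}.
δ(q0,c) = {q1,q4}.
Union: {q1,q4}.
After c: {q1,q4}.
δ(q1,c) = {q2,q3,q4,q5}; δ(q4,c) = {q0,q4,q5}.
Union: {q0,q2,q3,q4,q5}.
After c: {q0,q2,q3,q4,q5}.

{q0,q2,q3,q4,q5}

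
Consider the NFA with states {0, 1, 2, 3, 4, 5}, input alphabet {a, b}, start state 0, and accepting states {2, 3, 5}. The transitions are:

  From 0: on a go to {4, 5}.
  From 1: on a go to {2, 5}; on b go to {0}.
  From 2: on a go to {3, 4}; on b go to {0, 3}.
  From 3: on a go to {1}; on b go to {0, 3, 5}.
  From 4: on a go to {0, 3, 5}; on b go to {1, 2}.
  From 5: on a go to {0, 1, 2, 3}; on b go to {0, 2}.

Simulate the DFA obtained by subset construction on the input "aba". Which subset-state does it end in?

Start: {0}.
δ(0,a) = {4, 5}.
Union: {4, 5}.
After a: {4, 5}.
δ(4,b) = {1, 2}; δ(5,b) = {0, 2}.
Union: {0, 1, 2}.
After b: {0, 1, 2}.
δ(0,a) = {4, 5}; δ(1,a) = {2, 5}; δ(2,a) = {3, 4}.
Union: {2, 3, 4, 5}.
After a: {2, 3, 4, 5}.

{2, 3, 4, 5}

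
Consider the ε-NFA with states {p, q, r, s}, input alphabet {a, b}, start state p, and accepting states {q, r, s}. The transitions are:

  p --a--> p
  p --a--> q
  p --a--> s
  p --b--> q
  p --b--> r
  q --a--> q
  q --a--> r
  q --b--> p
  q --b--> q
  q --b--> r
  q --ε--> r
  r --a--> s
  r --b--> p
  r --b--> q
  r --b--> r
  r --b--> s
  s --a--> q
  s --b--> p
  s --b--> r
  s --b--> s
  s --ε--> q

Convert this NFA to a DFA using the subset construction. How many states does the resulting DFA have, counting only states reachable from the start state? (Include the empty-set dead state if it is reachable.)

4

Start state of the DFA: {p} (ε-closure of the NFA start).
{p} --a--> {p, q, r, s}  [new]
{p} --b--> {q, r}  [new]
{p, q, r, s} --a--> {p, q, r, s}  [seen]
{p, q, r, s} --b--> {p, q, r, s}  [seen]
{q, r} --a--> {q, r, s}  [new]
{q, r} --b--> {p, q, r, s}  [seen]
{q, r, s} --a--> {q, r, s}  [seen]
{q, r, s} --b--> {p, q, r, s}  [seen]
Reachable DFA states: {p}, {p, q, r, s}, {q, r}, {q, r, s}.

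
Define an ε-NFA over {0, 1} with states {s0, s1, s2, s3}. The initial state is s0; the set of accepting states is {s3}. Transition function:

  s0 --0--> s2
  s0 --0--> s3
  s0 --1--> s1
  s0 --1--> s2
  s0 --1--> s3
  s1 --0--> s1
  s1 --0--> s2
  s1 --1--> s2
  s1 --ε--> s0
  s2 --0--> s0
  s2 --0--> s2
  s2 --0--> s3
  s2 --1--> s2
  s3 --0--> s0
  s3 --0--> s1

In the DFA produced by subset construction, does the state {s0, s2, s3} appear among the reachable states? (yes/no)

yes

Start state of the DFA: {s0} (ε-closure of the NFA start).
{s0} --0--> {s2, s3}  [new]
{s0} --1--> {s0, s1, s2, s3}  [new]
{s2, s3} --0--> {s0, s1, s2, s3}  [seen]
{s2, s3} --1--> {s2}  [new]
{s0, s1, s2, s3} --0--> {s0, s1, s2, s3}  [seen]
{s0, s1, s2, s3} --1--> {s0, s1, s2, s3}  [seen]
{s2} --0--> {s0, s2, s3}  [new]
{s2} --1--> {s2}  [seen]
{s0, s2, s3} --0--> {s0, s1, s2, s3}  [seen]
{s0, s2, s3} --1--> {s0, s1, s2, s3}  [seen]
Reachable DFA states: {s0}, {s2, s3}, {s0, s1, s2, s3}, {s2}, {s0, s2, s3}.
{s0, s2, s3} is among them.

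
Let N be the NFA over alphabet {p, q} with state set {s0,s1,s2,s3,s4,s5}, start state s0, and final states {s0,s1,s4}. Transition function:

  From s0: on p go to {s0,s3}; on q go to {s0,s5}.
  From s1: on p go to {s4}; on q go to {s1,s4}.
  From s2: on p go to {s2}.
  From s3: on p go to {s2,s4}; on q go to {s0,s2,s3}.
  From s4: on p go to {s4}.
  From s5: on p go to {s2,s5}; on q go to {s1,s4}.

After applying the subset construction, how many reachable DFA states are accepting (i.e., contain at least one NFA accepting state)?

Start state of the DFA: {s0}.
{s0} --p--> {s0,s3}  [new]
{s0} --q--> {s0,s5}  [new]
{s0,s3} --p--> {s0,s2,s3,s4}  [new]
{s0,s3} --q--> {s0,s2,s3,s5}  [new]
{s0,s5} --p--> {s0,s2,s3,s5}  [seen]
{s0,s5} --q--> {s0,s1,s4,s5}  [new]
{s0,s2,s3,s4} --p--> {s0,s2,s3,s4}  [seen]
{s0,s2,s3,s4} --q--> {s0,s2,s3,s5}  [seen]
{s0,s2,s3,s5} --p--> {s0,s2,s3,s4,s5}  [new]
{s0,s2,s3,s5} --q--> {s0,s1,s2,s3,s4,s5}  [new]
{s0,s1,s4,s5} --p--> {s0,s2,s3,s4,s5}  [seen]
{s0,s1,s4,s5} --q--> {s0,s1,s4,s5}  [seen]
{s0,s2,s3,s4,s5} --p--> {s0,s2,s3,s4,s5}  [seen]
{s0,s2,s3,s4,s5} --q--> {s0,s1,s2,s3,s4,s5}  [seen]
{s0,s1,s2,s3,s4,s5} --p--> {s0,s2,s3,s4,s5}  [seen]
{s0,s1,s2,s3,s4,s5} --q--> {s0,s1,s2,s3,s4,s5}  [seen]
Reachable DFA states: {s0}, {s0,s3}, {s0,s5}, {s0,s2,s3,s4}, {s0,s2,s3,s5}, {s0,s1,s4,s5}, {s0,s2,s3,s4,s5}, {s0,s1,s2,s3,s4,s5}.
Accepting DFA states (contain an NFA accepting state): {s0}, {s0,s3}, {s0,s5}, {s0,s2,s3,s4}, {s0,s2,s3,s5}, {s0,s1,s4,s5}, {s0,s2,s3,s4,s5}, {s0,s1,s2,s3,s4,s5}.

8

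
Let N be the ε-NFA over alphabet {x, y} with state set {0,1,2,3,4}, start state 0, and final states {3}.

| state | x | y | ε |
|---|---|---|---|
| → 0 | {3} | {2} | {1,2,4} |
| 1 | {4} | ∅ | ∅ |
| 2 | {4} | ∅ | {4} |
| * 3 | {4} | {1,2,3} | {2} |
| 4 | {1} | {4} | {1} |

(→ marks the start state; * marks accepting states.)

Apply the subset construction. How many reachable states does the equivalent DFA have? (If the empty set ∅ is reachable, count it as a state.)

Start state of the DFA: {0,1,2,4} (ε-closure of the NFA start).
{0,1,2,4} --x--> {1,2,3,4}  [new]
{0,1,2,4} --y--> {1,2,4}  [new]
{1,2,3,4} --x--> {1,4}  [new]
{1,2,3,4} --y--> {1,2,3,4}  [seen]
{1,2,4} --x--> {1,4}  [seen]
{1,2,4} --y--> {1,4}  [seen]
{1,4} --x--> {1,4}  [seen]
{1,4} --y--> {1,4}  [seen]
Reachable DFA states: {0,1,2,4}, {1,2,3,4}, {1,2,4}, {1,4}.

4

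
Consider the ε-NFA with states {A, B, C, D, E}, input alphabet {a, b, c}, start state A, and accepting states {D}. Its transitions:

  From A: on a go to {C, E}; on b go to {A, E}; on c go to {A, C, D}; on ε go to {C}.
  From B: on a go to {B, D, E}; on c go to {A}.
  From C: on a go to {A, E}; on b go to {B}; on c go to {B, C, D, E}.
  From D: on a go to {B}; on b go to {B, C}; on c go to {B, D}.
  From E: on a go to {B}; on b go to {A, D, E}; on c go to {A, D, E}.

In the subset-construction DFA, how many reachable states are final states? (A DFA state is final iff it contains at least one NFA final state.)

Start state of the DFA: {A, C} (ε-closure of the NFA start).
{A, C} --a--> {A, C, E}  [new]
{A, C} --b--> {A, B, C, E}  [new]
{A, C} --c--> {A, B, C, D, E}  [new]
{A, C, E} --a--> {A, B, C, E}  [seen]
{A, C, E} --b--> {A, B, C, D, E}  [seen]
{A, C, E} --c--> {A, B, C, D, E}  [seen]
{A, B, C, E} --a--> {A, B, C, D, E}  [seen]
{A, B, C, E} --b--> {A, B, C, D, E}  [seen]
{A, B, C, E} --c--> {A, B, C, D, E}  [seen]
{A, B, C, D, E} --a--> {A, B, C, D, E}  [seen]
{A, B, C, D, E} --b--> {A, B, C, D, E}  [seen]
{A, B, C, D, E} --c--> {A, B, C, D, E}  [seen]
Reachable DFA states: {A, C}, {A, C, E}, {A, B, C, E}, {A, B, C, D, E}.
Accepting DFA states (contain an NFA accepting state): {A, B, C, D, E}.

1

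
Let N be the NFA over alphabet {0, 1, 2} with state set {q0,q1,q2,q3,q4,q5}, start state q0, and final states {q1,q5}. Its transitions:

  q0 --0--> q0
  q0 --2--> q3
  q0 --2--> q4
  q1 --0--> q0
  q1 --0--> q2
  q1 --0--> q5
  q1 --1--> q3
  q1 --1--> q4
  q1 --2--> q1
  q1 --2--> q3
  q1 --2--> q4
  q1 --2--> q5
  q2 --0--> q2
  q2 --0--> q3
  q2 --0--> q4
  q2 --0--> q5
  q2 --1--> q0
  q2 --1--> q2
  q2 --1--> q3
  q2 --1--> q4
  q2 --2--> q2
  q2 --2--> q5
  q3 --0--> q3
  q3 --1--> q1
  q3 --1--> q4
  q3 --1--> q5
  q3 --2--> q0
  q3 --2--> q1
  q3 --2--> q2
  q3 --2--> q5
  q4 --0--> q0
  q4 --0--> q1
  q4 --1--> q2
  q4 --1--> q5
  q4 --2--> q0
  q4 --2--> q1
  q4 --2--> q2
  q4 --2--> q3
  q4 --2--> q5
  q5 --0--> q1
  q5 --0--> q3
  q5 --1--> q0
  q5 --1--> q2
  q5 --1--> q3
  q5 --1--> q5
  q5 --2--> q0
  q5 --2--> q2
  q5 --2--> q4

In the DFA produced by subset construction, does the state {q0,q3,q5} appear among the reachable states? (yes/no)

no

Start state of the DFA: {q0}.
{q0} --0--> {q0}  [seen]
{q0} --1--> ∅  [new]
{q0} --2--> {q3,q4}  [new]
∅ --0--> ∅  [seen]
∅ --1--> ∅  [seen]
∅ --2--> ∅  [seen]
{q3,q4} --0--> {q0,q1,q3}  [new]
{q3,q4} --1--> {q1,q2,q4,q5}  [new]
{q3,q4} --2--> {q0,q1,q2,q3,q5}  [new]
{q0,q1,q3} --0--> {q0,q2,q3,q5}  [new]
{q0,q1,q3} --1--> {q1,q3,q4,q5}  [new]
{q0,q1,q3} --2--> {q0,q1,q2,q3,q4,q5}  [new]
{q1,q2,q4,q5} --0--> {q0,q1,q2,q3,q4,q5}  [seen]
{q1,q2,q4,q5} --1--> {q0,q2,q3,q4,q5}  [new]
{q1,q2,q4,q5} --2--> {q0,q1,q2,q3,q4,q5}  [seen]
{q0,q1,q2,q3,q5} --0--> {q0,q1,q2,q3,q4,q5}  [seen]
{q0,q1,q2,q3,q5} --1--> {q0,q1,q2,q3,q4,q5}  [seen]
{q0,q1,q2,q3,q5} --2--> {q0,q1,q2,q3,q4,q5}  [seen]
{q0,q2,q3,q5} --0--> {q0,q1,q2,q3,q4,q5}  [seen]
{q0,q2,q3,q5} --1--> {q0,q1,q2,q3,q4,q5}  [seen]
{q0,q2,q3,q5} --2--> {q0,q1,q2,q3,q4,q5}  [seen]
{q1,q3,q4,q5} --0--> {q0,q1,q2,q3,q5}  [seen]
{q1,q3,q4,q5} --1--> {q0,q1,q2,q3,q4,q5}  [seen]
{q1,q3,q4,q5} --2--> {q0,q1,q2,q3,q4,q5}  [seen]
{q0,q1,q2,q3,q4,q5} --0--> {q0,q1,q2,q3,q4,q5}  [seen]
{q0,q1,q2,q3,q4,q5} --1--> {q0,q1,q2,q3,q4,q5}  [seen]
{q0,q1,q2,q3,q4,q5} --2--> {q0,q1,q2,q3,q4,q5}  [seen]
{q0,q2,q3,q4,q5} --0--> {q0,q1,q2,q3,q4,q5}  [seen]
{q0,q2,q3,q4,q5} --1--> {q0,q1,q2,q3,q4,q5}  [seen]
{q0,q2,q3,q4,q5} --2--> {q0,q1,q2,q3,q4,q5}  [seen]
Reachable DFA states: {q0}, ∅, {q3,q4}, {q0,q1,q3}, {q1,q2,q4,q5}, {q0,q1,q2,q3,q5}, {q0,q2,q3,q5}, {q1,q3,q4,q5}, {q0,q1,q2,q3,q4,q5}, {q0,q2,q3,q4,q5}.
{q0,q3,q5} is not among them.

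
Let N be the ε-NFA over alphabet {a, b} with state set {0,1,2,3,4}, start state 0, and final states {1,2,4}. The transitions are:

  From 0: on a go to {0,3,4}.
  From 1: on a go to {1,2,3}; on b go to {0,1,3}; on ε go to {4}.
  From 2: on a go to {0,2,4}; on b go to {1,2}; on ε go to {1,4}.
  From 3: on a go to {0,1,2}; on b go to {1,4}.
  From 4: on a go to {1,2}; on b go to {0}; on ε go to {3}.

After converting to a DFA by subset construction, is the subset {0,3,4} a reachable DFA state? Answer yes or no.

yes

Start state of the DFA: {0} (ε-closure of the NFA start).
{0} --a--> {0,3,4}  [new]
{0} --b--> ∅  [new]
{0,3,4} --a--> {0,1,2,3,4}  [new]
{0,3,4} --b--> {0,1,3,4}  [new]
∅ --a--> ∅  [seen]
∅ --b--> ∅  [seen]
{0,1,2,3,4} --a--> {0,1,2,3,4}  [seen]
{0,1,2,3,4} --b--> {0,1,2,3,4}  [seen]
{0,1,3,4} --a--> {0,1,2,3,4}  [seen]
{0,1,3,4} --b--> {0,1,3,4}  [seen]
Reachable DFA states: {0}, {0,3,4}, ∅, {0,1,2,3,4}, {0,1,3,4}.
{0,3,4} is among them.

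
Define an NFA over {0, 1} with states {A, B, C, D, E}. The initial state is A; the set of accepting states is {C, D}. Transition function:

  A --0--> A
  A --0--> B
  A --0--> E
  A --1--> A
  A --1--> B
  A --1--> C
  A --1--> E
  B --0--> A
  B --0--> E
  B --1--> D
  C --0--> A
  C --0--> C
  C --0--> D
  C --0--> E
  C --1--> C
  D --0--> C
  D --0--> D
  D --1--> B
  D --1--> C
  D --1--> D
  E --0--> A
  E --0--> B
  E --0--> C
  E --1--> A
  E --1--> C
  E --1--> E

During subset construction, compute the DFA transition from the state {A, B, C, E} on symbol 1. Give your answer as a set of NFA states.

δ(A,1) = {A, B, C, E}; δ(B,1) = {D}; δ(C,1) = {C}; δ(E,1) = {A, C, E}.
Union: {A, B, C, D, E}.

{A, B, C, D, E}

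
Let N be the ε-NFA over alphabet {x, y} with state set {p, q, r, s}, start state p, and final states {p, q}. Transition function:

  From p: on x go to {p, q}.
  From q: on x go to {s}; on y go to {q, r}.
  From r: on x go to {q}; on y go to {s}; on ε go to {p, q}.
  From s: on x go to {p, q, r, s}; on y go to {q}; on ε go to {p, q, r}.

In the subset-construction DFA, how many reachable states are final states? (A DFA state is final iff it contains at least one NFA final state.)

4

Start state of the DFA: {p} (ε-closure of the NFA start).
{p} --x--> {p, q}  [new]
{p} --y--> ∅  [new]
{p, q} --x--> {p, q, r, s}  [new]
{p, q} --y--> {p, q, r}  [new]
∅ --x--> ∅  [seen]
∅ --y--> ∅  [seen]
{p, q, r, s} --x--> {p, q, r, s}  [seen]
{p, q, r, s} --y--> {p, q, r, s}  [seen]
{p, q, r} --x--> {p, q, r, s}  [seen]
{p, q, r} --y--> {p, q, r, s}  [seen]
Reachable DFA states: {p}, {p, q}, ∅, {p, q, r, s}, {p, q, r}.
Accepting DFA states (contain an NFA accepting state): {p}, {p, q}, {p, q, r, s}, {p, q, r}.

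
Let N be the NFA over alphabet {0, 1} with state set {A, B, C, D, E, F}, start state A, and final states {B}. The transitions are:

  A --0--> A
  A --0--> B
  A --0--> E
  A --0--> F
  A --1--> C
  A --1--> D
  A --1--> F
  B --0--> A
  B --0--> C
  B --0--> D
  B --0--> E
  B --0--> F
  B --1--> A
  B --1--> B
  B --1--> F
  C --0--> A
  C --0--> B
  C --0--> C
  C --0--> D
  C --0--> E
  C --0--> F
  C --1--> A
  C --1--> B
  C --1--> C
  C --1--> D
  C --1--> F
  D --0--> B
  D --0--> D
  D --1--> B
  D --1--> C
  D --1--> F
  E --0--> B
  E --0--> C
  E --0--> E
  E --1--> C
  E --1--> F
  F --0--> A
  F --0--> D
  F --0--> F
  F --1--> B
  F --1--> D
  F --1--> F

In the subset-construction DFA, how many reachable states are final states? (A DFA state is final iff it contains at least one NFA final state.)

3

Start state of the DFA: {A}.
{A} --0--> {A, B, E, F}  [new]
{A} --1--> {C, D, F}  [new]
{A, B, E, F} --0--> {A, B, C, D, E, F}  [new]
{A, B, E, F} --1--> {A, B, C, D, F}  [new]
{C, D, F} --0--> {A, B, C, D, E, F}  [seen]
{C, D, F} --1--> {A, B, C, D, F}  [seen]
{A, B, C, D, E, F} --0--> {A, B, C, D, E, F}  [seen]
{A, B, C, D, E, F} --1--> {A, B, C, D, F}  [seen]
{A, B, C, D, F} --0--> {A, B, C, D, E, F}  [seen]
{A, B, C, D, F} --1--> {A, B, C, D, F}  [seen]
Reachable DFA states: {A}, {A, B, E, F}, {C, D, F}, {A, B, C, D, E, F}, {A, B, C, D, F}.
Accepting DFA states (contain an NFA accepting state): {A, B, E, F}, {A, B, C, D, E, F}, {A, B, C, D, F}.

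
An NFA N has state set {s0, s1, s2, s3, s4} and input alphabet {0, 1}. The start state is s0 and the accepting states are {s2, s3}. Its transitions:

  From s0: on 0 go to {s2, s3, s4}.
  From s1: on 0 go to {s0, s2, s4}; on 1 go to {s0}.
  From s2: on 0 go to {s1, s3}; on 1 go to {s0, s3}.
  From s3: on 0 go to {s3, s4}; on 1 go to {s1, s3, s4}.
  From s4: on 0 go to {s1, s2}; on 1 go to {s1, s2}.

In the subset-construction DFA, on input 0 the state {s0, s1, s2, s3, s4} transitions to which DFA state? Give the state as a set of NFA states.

δ(s0,0) = {s2, s3, s4}; δ(s1,0) = {s0, s2, s4}; δ(s2,0) = {s1, s3}; δ(s3,0) = {s3, s4}; δ(s4,0) = {s1, s2}.
Union: {s0, s1, s2, s3, s4}.

{s0, s1, s2, s3, s4}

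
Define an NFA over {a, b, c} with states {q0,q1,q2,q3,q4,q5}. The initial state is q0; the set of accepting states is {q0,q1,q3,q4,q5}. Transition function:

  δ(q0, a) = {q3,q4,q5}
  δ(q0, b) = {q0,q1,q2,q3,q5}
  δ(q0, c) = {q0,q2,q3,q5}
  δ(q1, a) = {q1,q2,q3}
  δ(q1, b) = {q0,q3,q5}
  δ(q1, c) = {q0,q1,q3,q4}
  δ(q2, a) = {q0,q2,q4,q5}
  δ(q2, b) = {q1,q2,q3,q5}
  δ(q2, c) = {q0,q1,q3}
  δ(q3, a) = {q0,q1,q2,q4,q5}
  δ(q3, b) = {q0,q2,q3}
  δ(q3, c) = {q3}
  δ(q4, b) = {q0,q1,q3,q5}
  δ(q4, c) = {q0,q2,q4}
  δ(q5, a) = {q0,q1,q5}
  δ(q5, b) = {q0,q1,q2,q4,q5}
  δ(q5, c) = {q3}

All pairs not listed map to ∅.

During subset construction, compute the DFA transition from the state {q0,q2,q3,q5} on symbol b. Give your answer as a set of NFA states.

δ(q0,b) = {q0,q1,q2,q3,q5}; δ(q2,b) = {q1,q2,q3,q5}; δ(q3,b) = {q0,q2,q3}; δ(q5,b) = {q0,q1,q2,q4,q5}.
Union: {q0,q1,q2,q3,q4,q5}.

{q0,q1,q2,q3,q4,q5}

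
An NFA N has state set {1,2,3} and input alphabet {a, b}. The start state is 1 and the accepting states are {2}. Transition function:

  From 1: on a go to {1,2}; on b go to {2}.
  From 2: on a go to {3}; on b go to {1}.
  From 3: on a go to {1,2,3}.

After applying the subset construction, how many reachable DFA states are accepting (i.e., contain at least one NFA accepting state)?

Start state of the DFA: {1}.
{1} --a--> {1,2}  [new]
{1} --b--> {2}  [new]
{1,2} --a--> {1,2,3}  [new]
{1,2} --b--> {1,2}  [seen]
{2} --a--> {3}  [new]
{2} --b--> {1}  [seen]
{1,2,3} --a--> {1,2,3}  [seen]
{1,2,3} --b--> {1,2}  [seen]
{3} --a--> {1,2,3}  [seen]
{3} --b--> ∅  [new]
∅ --a--> ∅  [seen]
∅ --b--> ∅  [seen]
Reachable DFA states: {1}, {1,2}, {2}, {1,2,3}, {3}, ∅.
Accepting DFA states (contain an NFA accepting state): {1,2}, {2}, {1,2,3}.

3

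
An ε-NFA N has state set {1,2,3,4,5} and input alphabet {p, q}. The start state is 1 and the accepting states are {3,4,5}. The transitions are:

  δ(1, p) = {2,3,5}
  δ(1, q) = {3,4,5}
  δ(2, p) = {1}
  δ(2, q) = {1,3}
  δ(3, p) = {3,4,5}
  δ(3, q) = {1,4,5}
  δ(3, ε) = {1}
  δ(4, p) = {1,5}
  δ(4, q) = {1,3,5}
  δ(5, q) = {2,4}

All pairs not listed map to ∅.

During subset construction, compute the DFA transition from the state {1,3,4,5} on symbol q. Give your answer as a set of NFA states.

{1,2,3,4,5}

δ(1,q) = {3,4,5}; δ(3,q) = {1,4,5}; δ(4,q) = {1,3,5}; δ(5,q) = {2,4}.
Union: {1,2,3,4,5}.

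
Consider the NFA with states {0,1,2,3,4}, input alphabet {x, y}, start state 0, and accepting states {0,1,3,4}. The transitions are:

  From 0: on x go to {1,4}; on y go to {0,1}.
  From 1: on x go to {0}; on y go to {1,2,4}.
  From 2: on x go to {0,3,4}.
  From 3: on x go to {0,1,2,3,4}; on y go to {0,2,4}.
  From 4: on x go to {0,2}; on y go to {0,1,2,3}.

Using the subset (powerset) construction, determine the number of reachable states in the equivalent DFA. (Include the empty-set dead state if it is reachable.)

8

Start state of the DFA: {0}.
{0} --x--> {1,4}  [new]
{0} --y--> {0,1}  [new]
{1,4} --x--> {0,2}  [new]
{1,4} --y--> {0,1,2,3,4}  [new]
{0,1} --x--> {0,1,4}  [new]
{0,1} --y--> {0,1,2,4}  [new]
{0,2} --x--> {0,1,3,4}  [new]
{0,2} --y--> {0,1}  [seen]
{0,1,2,3,4} --x--> {0,1,2,3,4}  [seen]
{0,1,2,3,4} --y--> {0,1,2,3,4}  [seen]
{0,1,4} --x--> {0,1,2,4}  [seen]
{0,1,4} --y--> {0,1,2,3,4}  [seen]
{0,1,2,4} --x--> {0,1,2,3,4}  [seen]
{0,1,2,4} --y--> {0,1,2,3,4}  [seen]
{0,1,3,4} --x--> {0,1,2,3,4}  [seen]
{0,1,3,4} --y--> {0,1,2,3,4}  [seen]
Reachable DFA states: {0}, {1,4}, {0,1}, {0,2}, {0,1,2,3,4}, {0,1,4}, {0,1,2,4}, {0,1,3,4}.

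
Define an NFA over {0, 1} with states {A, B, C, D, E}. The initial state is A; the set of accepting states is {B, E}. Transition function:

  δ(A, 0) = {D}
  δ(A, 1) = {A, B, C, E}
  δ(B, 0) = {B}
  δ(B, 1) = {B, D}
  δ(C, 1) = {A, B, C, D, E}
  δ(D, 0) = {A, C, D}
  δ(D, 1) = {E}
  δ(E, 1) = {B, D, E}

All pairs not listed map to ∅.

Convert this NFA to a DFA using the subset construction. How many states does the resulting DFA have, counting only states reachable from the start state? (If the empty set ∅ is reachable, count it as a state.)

10

Start state of the DFA: {A}.
{A} --0--> {D}  [new]
{A} --1--> {A, B, C, E}  [new]
{D} --0--> {A, C, D}  [new]
{D} --1--> {E}  [new]
{A, B, C, E} --0--> {B, D}  [new]
{A, B, C, E} --1--> {A, B, C, D, E}  [new]
{A, C, D} --0--> {A, C, D}  [seen]
{A, C, D} --1--> {A, B, C, D, E}  [seen]
{E} --0--> ∅  [new]
{E} --1--> {B, D, E}  [new]
{B, D} --0--> {A, B, C, D}  [new]
{B, D} --1--> {B, D, E}  [seen]
{A, B, C, D, E} --0--> {A, B, C, D}  [seen]
{A, B, C, D, E} --1--> {A, B, C, D, E}  [seen]
∅ --0--> ∅  [seen]
∅ --1--> ∅  [seen]
{B, D, E} --0--> {A, B, C, D}  [seen]
{B, D, E} --1--> {B, D, E}  [seen]
{A, B, C, D} --0--> {A, B, C, D}  [seen]
{A, B, C, D} --1--> {A, B, C, D, E}  [seen]
Reachable DFA states: {A}, {D}, {A, B, C, E}, {A, C, D}, {E}, {B, D}, {A, B, C, D, E}, ∅, {B, D, E}, {A, B, C, D}.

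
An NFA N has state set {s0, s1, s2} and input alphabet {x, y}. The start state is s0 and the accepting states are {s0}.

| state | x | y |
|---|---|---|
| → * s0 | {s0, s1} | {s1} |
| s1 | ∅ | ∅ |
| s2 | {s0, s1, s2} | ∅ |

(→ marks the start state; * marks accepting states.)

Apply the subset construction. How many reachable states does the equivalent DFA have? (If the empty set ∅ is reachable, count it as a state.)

4

Start state of the DFA: {s0}.
{s0} --x--> {s0, s1}  [new]
{s0} --y--> {s1}  [new]
{s0, s1} --x--> {s0, s1}  [seen]
{s0, s1} --y--> {s1}  [seen]
{s1} --x--> ∅  [new]
{s1} --y--> ∅  [seen]
∅ --x--> ∅  [seen]
∅ --y--> ∅  [seen]
Reachable DFA states: {s0}, {s0, s1}, {s1}, ∅.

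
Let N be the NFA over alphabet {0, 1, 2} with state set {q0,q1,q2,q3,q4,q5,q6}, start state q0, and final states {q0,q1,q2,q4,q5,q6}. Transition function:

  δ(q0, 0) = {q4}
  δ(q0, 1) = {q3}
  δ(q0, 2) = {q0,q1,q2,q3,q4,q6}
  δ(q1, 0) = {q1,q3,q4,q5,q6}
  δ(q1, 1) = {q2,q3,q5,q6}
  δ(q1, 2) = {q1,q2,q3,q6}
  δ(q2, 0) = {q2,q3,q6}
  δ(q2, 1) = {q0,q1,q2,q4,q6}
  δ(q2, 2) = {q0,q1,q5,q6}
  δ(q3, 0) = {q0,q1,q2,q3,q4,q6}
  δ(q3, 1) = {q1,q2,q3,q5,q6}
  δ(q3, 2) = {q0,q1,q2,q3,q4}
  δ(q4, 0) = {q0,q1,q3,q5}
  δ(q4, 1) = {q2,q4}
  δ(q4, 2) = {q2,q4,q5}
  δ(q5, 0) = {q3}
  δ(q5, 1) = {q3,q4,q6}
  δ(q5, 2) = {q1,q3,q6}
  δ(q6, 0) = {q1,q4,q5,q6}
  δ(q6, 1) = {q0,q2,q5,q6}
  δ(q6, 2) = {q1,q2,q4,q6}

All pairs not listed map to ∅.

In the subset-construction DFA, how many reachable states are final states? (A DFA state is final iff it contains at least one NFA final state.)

13

Start state of the DFA: {q0}.
{q0} --0--> {q4}  [new]
{q0} --1--> {q3}  [new]
{q0} --2--> {q0,q1,q2,q3,q4,q6}  [new]
{q4} --0--> {q0,q1,q3,q5}  [new]
{q4} --1--> {q2,q4}  [new]
{q4} --2--> {q2,q4,q5}  [new]
{q3} --0--> {q0,q1,q2,q3,q4,q6}  [seen]
{q3} --1--> {q1,q2,q3,q5,q6}  [new]
{q3} --2--> {q0,q1,q2,q3,q4}  [new]
{q0,q1,q2,q3,q4,q6} --0--> {q0,q1,q2,q3,q4,q5,q6}  [new]
{q0,q1,q2,q3,q4,q6} --1--> {q0,q1,q2,q3,q4,q5,q6}  [seen]
{q0,q1,q2,q3,q4,q6} --2--> {q0,q1,q2,q3,q4,q5,q6}  [seen]
{q0,q1,q3,q5} --0--> {q0,q1,q2,q3,q4,q5,q6}  [seen]
{q0,q1,q3,q5} --1--> {q1,q2,q3,q4,q5,q6}  [new]
{q0,q1,q3,q5} --2--> {q0,q1,q2,q3,q4,q6}  [seen]
{q2,q4} --0--> {q0,q1,q2,q3,q5,q6}  [new]
{q2,q4} --1--> {q0,q1,q2,q4,q6}  [new]
{q2,q4} --2--> {q0,q1,q2,q4,q5,q6}  [new]
{q2,q4,q5} --0--> {q0,q1,q2,q3,q5,q6}  [seen]
{q2,q4,q5} --1--> {q0,q1,q2,q3,q4,q6}  [seen]
{q2,q4,q5} --2--> {q0,q1,q2,q3,q4,q5,q6}  [seen]
{q1,q2,q3,q5,q6} --0--> {q0,q1,q2,q3,q4,q5,q6}  [seen]
{q1,q2,q3,q5,q6} --1--> {q0,q1,q2,q3,q4,q5,q6}  [seen]
{q1,q2,q3,q5,q6} --2--> {q0,q1,q2,q3,q4,q5,q6}  [seen]
{q0,q1,q2,q3,q4} --0--> {q0,q1,q2,q3,q4,q5,q6}  [seen]
{q0,q1,q2,q3,q4} --1--> {q0,q1,q2,q3,q4,q5,q6}  [seen]
{q0,q1,q2,q3,q4} --2--> {q0,q1,q2,q3,q4,q5,q6}  [seen]
{q0,q1,q2,q3,q4,q5,q6} --0--> {q0,q1,q2,q3,q4,q5,q6}  [seen]
{q0,q1,q2,q3,q4,q5,q6} --1--> {q0,q1,q2,q3,q4,q5,q6}  [seen]
{q0,q1,q2,q3,q4,q5,q6} --2--> {q0,q1,q2,q3,q4,q5,q6}  [seen]
{q1,q2,q3,q4,q5,q6} --0--> {q0,q1,q2,q3,q4,q5,q6}  [seen]
{q1,q2,q3,q4,q5,q6} --1--> {q0,q1,q2,q3,q4,q5,q6}  [seen]
{q1,q2,q3,q4,q5,q6} --2--> {q0,q1,q2,q3,q4,q5,q6}  [seen]
{q0,q1,q2,q3,q5,q6} --0--> {q0,q1,q2,q3,q4,q5,q6}  [seen]
{q0,q1,q2,q3,q5,q6} --1--> {q0,q1,q2,q3,q4,q5,q6}  [seen]
{q0,q1,q2,q3,q5,q6} --2--> {q0,q1,q2,q3,q4,q5,q6}  [seen]
{q0,q1,q2,q4,q6} --0--> {q0,q1,q2,q3,q4,q5,q6}  [seen]
{q0,q1,q2,q4,q6} --1--> {q0,q1,q2,q3,q4,q5,q6}  [seen]
{q0,q1,q2,q4,q6} --2--> {q0,q1,q2,q3,q4,q5,q6}  [seen]
{q0,q1,q2,q4,q5,q6} --0--> {q0,q1,q2,q3,q4,q5,q6}  [seen]
{q0,q1,q2,q4,q5,q6} --1--> {q0,q1,q2,q3,q4,q5,q6}  [seen]
{q0,q1,q2,q4,q5,q6} --2--> {q0,q1,q2,q3,q4,q5,q6}  [seen]
Reachable DFA states: {q0}, {q4}, {q3}, {q0,q1,q2,q3,q4,q6}, {q0,q1,q3,q5}, {q2,q4}, {q2,q4,q5}, {q1,q2,q3,q5,q6}, {q0,q1,q2,q3,q4}, {q0,q1,q2,q3,q4,q5,q6}, {q1,q2,q3,q4,q5,q6}, {q0,q1,q2,q3,q5,q6}, {q0,q1,q2,q4,q6}, {q0,q1,q2,q4,q5,q6}.
Accepting DFA states (contain an NFA accepting state): {q0}, {q4}, {q0,q1,q2,q3,q4,q6}, {q0,q1,q3,q5}, {q2,q4}, {q2,q4,q5}, {q1,q2,q3,q5,q6}, {q0,q1,q2,q3,q4}, {q0,q1,q2,q3,q4,q5,q6}, {q1,q2,q3,q4,q5,q6}, {q0,q1,q2,q3,q5,q6}, {q0,q1,q2,q4,q6}, {q0,q1,q2,q4,q5,q6}.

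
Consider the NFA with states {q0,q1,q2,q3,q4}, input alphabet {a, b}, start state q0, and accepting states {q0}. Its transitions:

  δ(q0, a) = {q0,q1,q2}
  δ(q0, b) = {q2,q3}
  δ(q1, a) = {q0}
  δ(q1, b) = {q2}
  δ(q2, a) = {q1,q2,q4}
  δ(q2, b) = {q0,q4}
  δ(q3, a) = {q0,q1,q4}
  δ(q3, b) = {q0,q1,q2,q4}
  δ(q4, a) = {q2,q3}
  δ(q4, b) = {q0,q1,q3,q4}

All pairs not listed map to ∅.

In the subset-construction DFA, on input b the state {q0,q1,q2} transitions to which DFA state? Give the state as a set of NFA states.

{q0,q2,q3,q4}

δ(q0,b) = {q2,q3}; δ(q1,b) = {q2}; δ(q2,b) = {q0,q4}.
Union: {q0,q2,q3,q4}.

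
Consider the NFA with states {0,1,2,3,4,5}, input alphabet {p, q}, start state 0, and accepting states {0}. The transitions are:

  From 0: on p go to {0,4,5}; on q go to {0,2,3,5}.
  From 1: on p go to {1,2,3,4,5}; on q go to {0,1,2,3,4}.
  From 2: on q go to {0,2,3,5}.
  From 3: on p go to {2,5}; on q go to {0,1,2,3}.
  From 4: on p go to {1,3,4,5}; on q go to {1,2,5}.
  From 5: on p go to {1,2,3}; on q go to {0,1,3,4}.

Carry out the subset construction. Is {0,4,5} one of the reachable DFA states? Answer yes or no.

Start state of the DFA: {0}.
{0} --p--> {0,4,5}  [new]
{0} --q--> {0,2,3,5}  [new]
{0,4,5} --p--> {0,1,2,3,4,5}  [new]
{0,4,5} --q--> {0,1,2,3,4,5}  [seen]
{0,2,3,5} --p--> {0,1,2,3,4,5}  [seen]
{0,2,3,5} --q--> {0,1,2,3,4,5}  [seen]
{0,1,2,3,4,5} --p--> {0,1,2,3,4,5}  [seen]
{0,1,2,3,4,5} --q--> {0,1,2,3,4,5}  [seen]
Reachable DFA states: {0}, {0,4,5}, {0,2,3,5}, {0,1,2,3,4,5}.
{0,4,5} is among them.

yes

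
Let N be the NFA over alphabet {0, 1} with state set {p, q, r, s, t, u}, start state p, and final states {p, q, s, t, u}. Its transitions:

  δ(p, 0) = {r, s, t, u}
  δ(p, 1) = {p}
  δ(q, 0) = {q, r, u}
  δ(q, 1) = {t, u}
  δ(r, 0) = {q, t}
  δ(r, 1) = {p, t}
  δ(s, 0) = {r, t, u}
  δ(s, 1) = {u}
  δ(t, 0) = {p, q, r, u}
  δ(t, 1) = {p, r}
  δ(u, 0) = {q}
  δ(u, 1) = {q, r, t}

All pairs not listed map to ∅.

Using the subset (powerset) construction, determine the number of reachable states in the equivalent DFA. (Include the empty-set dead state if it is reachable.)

4

Start state of the DFA: {p}.
{p} --0--> {r, s, t, u}  [new]
{p} --1--> {p}  [seen]
{r, s, t, u} --0--> {p, q, r, t, u}  [new]
{r, s, t, u} --1--> {p, q, r, t, u}  [seen]
{p, q, r, t, u} --0--> {p, q, r, s, t, u}  [new]
{p, q, r, t, u} --1--> {p, q, r, t, u}  [seen]
{p, q, r, s, t, u} --0--> {p, q, r, s, t, u}  [seen]
{p, q, r, s, t, u} --1--> {p, q, r, t, u}  [seen]
Reachable DFA states: {p}, {r, s, t, u}, {p, q, r, t, u}, {p, q, r, s, t, u}.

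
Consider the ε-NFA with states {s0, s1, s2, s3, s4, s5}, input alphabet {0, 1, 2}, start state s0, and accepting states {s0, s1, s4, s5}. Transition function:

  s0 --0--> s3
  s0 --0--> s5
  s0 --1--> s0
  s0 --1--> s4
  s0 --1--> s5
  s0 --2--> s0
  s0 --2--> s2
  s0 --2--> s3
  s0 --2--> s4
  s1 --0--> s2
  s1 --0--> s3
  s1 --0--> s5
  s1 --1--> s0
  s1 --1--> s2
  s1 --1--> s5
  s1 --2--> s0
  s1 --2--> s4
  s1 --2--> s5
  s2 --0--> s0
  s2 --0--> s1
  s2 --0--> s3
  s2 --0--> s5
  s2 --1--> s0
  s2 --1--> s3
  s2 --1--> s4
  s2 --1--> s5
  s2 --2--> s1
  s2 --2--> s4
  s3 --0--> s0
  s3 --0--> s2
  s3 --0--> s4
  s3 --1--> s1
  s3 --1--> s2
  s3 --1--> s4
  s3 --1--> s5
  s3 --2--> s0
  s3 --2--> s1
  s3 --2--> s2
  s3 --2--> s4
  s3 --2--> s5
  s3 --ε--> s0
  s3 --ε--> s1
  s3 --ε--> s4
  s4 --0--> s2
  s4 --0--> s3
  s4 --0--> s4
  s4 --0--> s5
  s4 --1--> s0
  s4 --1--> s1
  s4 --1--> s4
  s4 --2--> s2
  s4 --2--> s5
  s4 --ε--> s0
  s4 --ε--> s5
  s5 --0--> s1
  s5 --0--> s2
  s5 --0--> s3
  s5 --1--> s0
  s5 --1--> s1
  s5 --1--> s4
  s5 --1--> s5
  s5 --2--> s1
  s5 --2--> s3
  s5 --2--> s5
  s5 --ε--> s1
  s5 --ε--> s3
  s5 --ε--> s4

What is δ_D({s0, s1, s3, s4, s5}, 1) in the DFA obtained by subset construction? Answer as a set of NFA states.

{s0, s1, s2, s3, s4, s5}

δ(s0,1) = {s0, s4, s5}; δ(s1,1) = {s0, s2, s5}; δ(s3,1) = {s1, s2, s4, s5}; δ(s4,1) = {s0, s1, s4}; δ(s5,1) = {s0, s1, s4, s5}.
Union: {s0, s1, s2, s4, s5}.
ε-closure gives {s0, s1, s2, s3, s4, s5}.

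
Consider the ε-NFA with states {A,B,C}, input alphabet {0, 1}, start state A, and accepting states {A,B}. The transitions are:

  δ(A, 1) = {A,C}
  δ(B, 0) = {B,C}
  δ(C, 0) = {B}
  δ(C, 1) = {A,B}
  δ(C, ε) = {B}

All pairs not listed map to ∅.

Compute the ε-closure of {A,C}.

Begin with {A,C}.
C →ε {B}; add B.
ε-closure = {A,B,C}.

{A,B,C}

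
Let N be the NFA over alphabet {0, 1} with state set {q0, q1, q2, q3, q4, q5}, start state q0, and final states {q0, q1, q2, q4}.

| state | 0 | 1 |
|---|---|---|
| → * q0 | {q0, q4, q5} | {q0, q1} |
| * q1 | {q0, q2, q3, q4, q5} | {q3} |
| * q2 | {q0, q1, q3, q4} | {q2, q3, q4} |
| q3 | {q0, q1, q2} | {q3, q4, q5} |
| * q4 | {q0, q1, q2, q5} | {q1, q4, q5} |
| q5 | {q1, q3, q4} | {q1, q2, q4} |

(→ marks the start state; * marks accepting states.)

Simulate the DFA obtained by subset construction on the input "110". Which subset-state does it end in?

{q0, q1, q2, q3, q4, q5}

Start: {q0}.
δ(q0,1) = {q0, q1}.
Union: {q0, q1}.
After 1: {q0, q1}.
δ(q0,1) = {q0, q1}; δ(q1,1) = {q3}.
Union: {q0, q1, q3}.
After 1: {q0, q1, q3}.
δ(q0,0) = {q0, q4, q5}; δ(q1,0) = {q0, q2, q3, q4, q5}; δ(q3,0) = {q0, q1, q2}.
Union: {q0, q1, q2, q3, q4, q5}.
After 0: {q0, q1, q2, q3, q4, q5}.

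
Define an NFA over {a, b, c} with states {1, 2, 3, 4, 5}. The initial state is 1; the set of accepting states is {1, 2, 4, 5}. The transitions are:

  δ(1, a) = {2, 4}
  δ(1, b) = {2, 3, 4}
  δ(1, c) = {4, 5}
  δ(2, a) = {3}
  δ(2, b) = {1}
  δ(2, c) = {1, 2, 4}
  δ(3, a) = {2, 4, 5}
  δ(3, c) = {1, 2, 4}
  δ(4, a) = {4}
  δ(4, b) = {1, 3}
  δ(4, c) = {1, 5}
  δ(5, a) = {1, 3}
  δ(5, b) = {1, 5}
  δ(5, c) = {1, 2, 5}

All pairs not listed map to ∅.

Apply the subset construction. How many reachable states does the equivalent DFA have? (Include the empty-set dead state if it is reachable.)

14

Start state of the DFA: {1}.
{1} --a--> {2, 4}  [new]
{1} --b--> {2, 3, 4}  [new]
{1} --c--> {4, 5}  [new]
{2, 4} --a--> {3, 4}  [new]
{2, 4} --b--> {1, 3}  [new]
{2, 4} --c--> {1, 2, 4, 5}  [new]
{2, 3, 4} --a--> {2, 3, 4, 5}  [new]
{2, 3, 4} --b--> {1, 3}  [seen]
{2, 3, 4} --c--> {1, 2, 4, 5}  [seen]
{4, 5} --a--> {1, 3, 4}  [new]
{4, 5} --b--> {1, 3, 5}  [new]
{4, 5} --c--> {1, 2, 5}  [new]
{3, 4} --a--> {2, 4, 5}  [new]
{3, 4} --b--> {1, 3}  [seen]
{3, 4} --c--> {1, 2, 4, 5}  [seen]
{1, 3} --a--> {2, 4, 5}  [seen]
{1, 3} --b--> {2, 3, 4}  [seen]
{1, 3} --c--> {1, 2, 4, 5}  [seen]
{1, 2, 4, 5} --a--> {1, 2, 3, 4}  [new]
{1, 2, 4, 5} --b--> {1, 2, 3, 4, 5}  [new]
{1, 2, 4, 5} --c--> {1, 2, 4, 5}  [seen]
{2, 3, 4, 5} --a--> {1, 2, 3, 4, 5}  [seen]
{2, 3, 4, 5} --b--> {1, 3, 5}  [seen]
{2, 3, 4, 5} --c--> {1, 2, 4, 5}  [seen]
{1, 3, 4} --a--> {2, 4, 5}  [seen]
{1, 3, 4} --b--> {1, 2, 3, 4}  [seen]
{1, 3, 4} --c--> {1, 2, 4, 5}  [seen]
{1, 3, 5} --a--> {1, 2, 3, 4, 5}  [seen]
{1, 3, 5} --b--> {1, 2, 3, 4, 5}  [seen]
{1, 3, 5} --c--> {1, 2, 4, 5}  [seen]
{1, 2, 5} --a--> {1, 2, 3, 4}  [seen]
{1, 2, 5} --b--> {1, 2, 3, 4, 5}  [seen]
{1, 2, 5} --c--> {1, 2, 4, 5}  [seen]
{2, 4, 5} --a--> {1, 3, 4}  [seen]
{2, 4, 5} --b--> {1, 3, 5}  [seen]
{2, 4, 5} --c--> {1, 2, 4, 5}  [seen]
{1, 2, 3, 4} --a--> {2, 3, 4, 5}  [seen]
{1, 2, 3, 4} --b--> {1, 2, 3, 4}  [seen]
{1, 2, 3, 4} --c--> {1, 2, 4, 5}  [seen]
{1, 2, 3, 4, 5} --a--> {1, 2, 3, 4, 5}  [seen]
{1, 2, 3, 4, 5} --b--> {1, 2, 3, 4, 5}  [seen]
{1, 2, 3, 4, 5} --c--> {1, 2, 4, 5}  [seen]
Reachable DFA states: {1}, {2, 4}, {2, 3, 4}, {4, 5}, {3, 4}, {1, 3}, {1, 2, 4, 5}, {2, 3, 4, 5}, {1, 3, 4}, {1, 3, 5}, {1, 2, 5}, {2, 4, 5}, {1, 2, 3, 4}, {1, 2, 3, 4, 5}.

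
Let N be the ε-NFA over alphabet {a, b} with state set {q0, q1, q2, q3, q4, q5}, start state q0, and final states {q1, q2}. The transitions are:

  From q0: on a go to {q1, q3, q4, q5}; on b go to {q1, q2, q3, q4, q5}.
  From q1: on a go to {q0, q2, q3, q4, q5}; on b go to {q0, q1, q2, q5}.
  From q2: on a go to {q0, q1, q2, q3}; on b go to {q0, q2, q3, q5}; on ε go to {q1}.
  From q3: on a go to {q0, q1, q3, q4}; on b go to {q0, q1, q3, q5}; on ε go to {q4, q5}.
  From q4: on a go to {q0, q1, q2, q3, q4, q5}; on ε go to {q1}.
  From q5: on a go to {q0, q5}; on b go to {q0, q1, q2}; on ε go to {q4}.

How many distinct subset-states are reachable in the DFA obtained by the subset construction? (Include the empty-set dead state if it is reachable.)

4

Start state of the DFA: {q0} (ε-closure of the NFA start).
{q0} --a--> {q1, q3, q4, q5}  [new]
{q0} --b--> {q1, q2, q3, q4, q5}  [new]
{q1, q3, q4, q5} --a--> {q0, q1, q2, q3, q4, q5}  [new]
{q1, q3, q4, q5} --b--> {q0, q1, q2, q3, q4, q5}  [seen]
{q1, q2, q3, q4, q5} --a--> {q0, q1, q2, q3, q4, q5}  [seen]
{q1, q2, q3, q4, q5} --b--> {q0, q1, q2, q3, q4, q5}  [seen]
{q0, q1, q2, q3, q4, q5} --a--> {q0, q1, q2, q3, q4, q5}  [seen]
{q0, q1, q2, q3, q4, q5} --b--> {q0, q1, q2, q3, q4, q5}  [seen]
Reachable DFA states: {q0}, {q1, q3, q4, q5}, {q1, q2, q3, q4, q5}, {q0, q1, q2, q3, q4, q5}.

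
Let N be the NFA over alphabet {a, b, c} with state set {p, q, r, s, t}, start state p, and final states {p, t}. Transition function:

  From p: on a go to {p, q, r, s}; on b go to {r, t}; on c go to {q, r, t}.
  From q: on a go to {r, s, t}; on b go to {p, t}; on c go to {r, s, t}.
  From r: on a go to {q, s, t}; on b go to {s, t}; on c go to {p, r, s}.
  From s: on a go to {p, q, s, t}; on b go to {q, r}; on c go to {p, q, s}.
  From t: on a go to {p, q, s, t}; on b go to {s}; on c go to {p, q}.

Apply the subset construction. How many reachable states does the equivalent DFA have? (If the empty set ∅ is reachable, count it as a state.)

13

Start state of the DFA: {p}.
{p} --a--> {p, q, r, s}  [new]
{p} --b--> {r, t}  [new]
{p} --c--> {q, r, t}  [new]
{p, q, r, s} --a--> {p, q, r, s, t}  [new]
{p, q, r, s} --b--> {p, q, r, s, t}  [seen]
{p, q, r, s} --c--> {p, q, r, s, t}  [seen]
{r, t} --a--> {p, q, s, t}  [new]
{r, t} --b--> {s, t}  [new]
{r, t} --c--> {p, q, r, s}  [seen]
{q, r, t} --a--> {p, q, r, s, t}  [seen]
{q, r, t} --b--> {p, s, t}  [new]
{q, r, t} --c--> {p, q, r, s, t}  [seen]
{p, q, r, s, t} --a--> {p, q, r, s, t}  [seen]
{p, q, r, s, t} --b--> {p, q, r, s, t}  [seen]
{p, q, r, s, t} --c--> {p, q, r, s, t}  [seen]
{p, q, s, t} --a--> {p, q, r, s, t}  [seen]
{p, q, s, t} --b--> {p, q, r, s, t}  [seen]
{p, q, s, t} --c--> {p, q, r, s, t}  [seen]
{s, t} --a--> {p, q, s, t}  [seen]
{s, t} --b--> {q, r, s}  [new]
{s, t} --c--> {p, q, s}  [new]
{p, s, t} --a--> {p, q, r, s, t}  [seen]
{p, s, t} --b--> {q, r, s, t}  [new]
{p, s, t} --c--> {p, q, r, s, t}  [seen]
{q, r, s} --a--> {p, q, r, s, t}  [seen]
{q, r, s} --b--> {p, q, r, s, t}  [seen]
{q, r, s} --c--> {p, q, r, s, t}  [seen]
{p, q, s} --a--> {p, q, r, s, t}  [seen]
{p, q, s} --b--> {p, q, r, t}  [new]
{p, q, s} --c--> {p, q, r, s, t}  [seen]
{q, r, s, t} --a--> {p, q, r, s, t}  [seen]
{q, r, s, t} --b--> {p, q, r, s, t}  [seen]
{q, r, s, t} --c--> {p, q, r, s, t}  [seen]
{p, q, r, t} --a--> {p, q, r, s, t}  [seen]
{p, q, r, t} --b--> {p, r, s, t}  [new]
{p, q, r, t} --c--> {p, q, r, s, t}  [seen]
{p, r, s, t} --a--> {p, q, r, s, t}  [seen]
{p, r, s, t} --b--> {q, r, s, t}  [seen]
{p, r, s, t} --c--> {p, q, r, s, t}  [seen]
Reachable DFA states: {p}, {p, q, r, s}, {r, t}, {q, r, t}, {p, q, r, s, t}, {p, q, s, t}, {s, t}, {p, s, t}, {q, r, s}, {p, q, s}, {q, r, s, t}, {p, q, r, t}, {p, r, s, t}.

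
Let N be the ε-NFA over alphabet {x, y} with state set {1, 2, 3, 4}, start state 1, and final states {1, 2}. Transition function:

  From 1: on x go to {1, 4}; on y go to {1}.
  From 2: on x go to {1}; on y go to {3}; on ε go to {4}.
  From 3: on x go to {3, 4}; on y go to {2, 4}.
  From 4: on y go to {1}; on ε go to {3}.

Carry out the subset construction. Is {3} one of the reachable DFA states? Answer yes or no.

Start state of the DFA: {1} (ε-closure of the NFA start).
{1} --x--> {1, 3, 4}  [new]
{1} --y--> {1}  [seen]
{1, 3, 4} --x--> {1, 3, 4}  [seen]
{1, 3, 4} --y--> {1, 2, 3, 4}  [new]
{1, 2, 3, 4} --x--> {1, 3, 4}  [seen]
{1, 2, 3, 4} --y--> {1, 2, 3, 4}  [seen]
Reachable DFA states: {1}, {1, 3, 4}, {1, 2, 3, 4}.
{3} is not among them.

no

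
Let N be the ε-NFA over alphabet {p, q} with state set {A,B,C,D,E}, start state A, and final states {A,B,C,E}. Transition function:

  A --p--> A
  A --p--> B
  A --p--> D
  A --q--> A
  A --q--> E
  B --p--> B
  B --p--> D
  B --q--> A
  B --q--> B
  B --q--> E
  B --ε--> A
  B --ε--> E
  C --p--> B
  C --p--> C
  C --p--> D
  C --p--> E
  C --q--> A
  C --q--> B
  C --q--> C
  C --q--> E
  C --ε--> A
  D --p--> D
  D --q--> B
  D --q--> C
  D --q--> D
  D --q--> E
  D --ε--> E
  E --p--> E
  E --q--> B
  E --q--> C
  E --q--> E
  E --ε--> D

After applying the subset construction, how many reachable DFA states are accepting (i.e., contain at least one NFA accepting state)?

Start state of the DFA: {A} (ε-closure of the NFA start).
{A} --p--> {A,B,D,E}  [new]
{A} --q--> {A,D,E}  [new]
{A,B,D,E} --p--> {A,B,D,E}  [seen]
{A,B,D,E} --q--> {A,B,C,D,E}  [new]
{A,D,E} --p--> {A,B,D,E}  [seen]
{A,D,E} --q--> {A,B,C,D,E}  [seen]
{A,B,C,D,E} --p--> {A,B,C,D,E}  [seen]
{A,B,C,D,E} --q--> {A,B,C,D,E}  [seen]
Reachable DFA states: {A}, {A,B,D,E}, {A,D,E}, {A,B,C,D,E}.
Accepting DFA states (contain an NFA accepting state): {A}, {A,B,D,E}, {A,D,E}, {A,B,C,D,E}.

4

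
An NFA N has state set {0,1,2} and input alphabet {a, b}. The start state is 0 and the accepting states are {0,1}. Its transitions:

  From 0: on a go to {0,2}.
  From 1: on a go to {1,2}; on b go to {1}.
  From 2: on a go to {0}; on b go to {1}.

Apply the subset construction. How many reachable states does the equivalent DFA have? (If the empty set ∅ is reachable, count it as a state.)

Start state of the DFA: {0}.
{0} --a--> {0,2}  [new]
{0} --b--> ∅  [new]
{0,2} --a--> {0,2}  [seen]
{0,2} --b--> {1}  [new]
∅ --a--> ∅  [seen]
∅ --b--> ∅  [seen]
{1} --a--> {1,2}  [new]
{1} --b--> {1}  [seen]
{1,2} --a--> {0,1,2}  [new]
{1,2} --b--> {1}  [seen]
{0,1,2} --a--> {0,1,2}  [seen]
{0,1,2} --b--> {1}  [seen]
Reachable DFA states: {0}, {0,2}, ∅, {1}, {1,2}, {0,1,2}.

6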